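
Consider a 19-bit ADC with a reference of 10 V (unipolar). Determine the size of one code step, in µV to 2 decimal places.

Full-scale span = 10 V.
LSB = 10 / 2^19 = 10 / 524288 = 1.90735e-05 V = 19.07 µV.

19.07 µV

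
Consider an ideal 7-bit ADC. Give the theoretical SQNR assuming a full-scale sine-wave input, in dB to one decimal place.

SNR ≈ 6.02·N + 1.76 dB = 6.02·7 + 1.76 = 43.90 dB.

43.9 dB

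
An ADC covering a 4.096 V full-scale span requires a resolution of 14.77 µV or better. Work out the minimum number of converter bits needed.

Number of steps required ≥ 4.096 V / 14.77 µV = 277318.89.
Need 2^N ≥ 277318.89; 2^18 = 262144, 2^19 = 524288.
Minimum N = 19.

19 bits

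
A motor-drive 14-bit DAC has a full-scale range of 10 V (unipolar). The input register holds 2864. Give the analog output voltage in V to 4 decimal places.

1.7480 V

LSB = 10 V / 2^14 = 0.610 mV.
V_out = 0 + 2864 × 0.000610352 V = 1.74805 V.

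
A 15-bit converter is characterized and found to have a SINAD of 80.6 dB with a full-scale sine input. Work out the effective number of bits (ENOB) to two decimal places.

ENOB = (SINAD − 1.76) / 6.02 = (80.6 − 1.76)/6.02 = 13.096.

13.10 bits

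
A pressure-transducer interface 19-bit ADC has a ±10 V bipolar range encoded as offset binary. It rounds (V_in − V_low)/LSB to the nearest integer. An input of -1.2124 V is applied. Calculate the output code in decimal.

code 230362

LSB = 20 V / 524288 = 38.15 µV.
(-1.2124 − (−10)) / 3.8147e-05 = 230361.661 LSBs.
Round → code 230362.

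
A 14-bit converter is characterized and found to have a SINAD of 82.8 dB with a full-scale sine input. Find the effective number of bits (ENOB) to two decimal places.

ENOB = (SINAD − 1.76) / 6.02 = (82.8 − 1.76)/6.02 = 13.462.

13.46 bits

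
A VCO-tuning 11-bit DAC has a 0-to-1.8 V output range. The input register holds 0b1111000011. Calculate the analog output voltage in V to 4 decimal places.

LSB = 1.8 V / 2^11 = 0.879 mV.
Code 0b1111000011 = 963 decimal.
V_out = 0 + 963 × 0.000878906 V = 0.846387 V.

0.8464 V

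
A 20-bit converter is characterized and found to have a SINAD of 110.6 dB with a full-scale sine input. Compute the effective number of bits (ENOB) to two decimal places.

ENOB = (SINAD − 1.76) / 6.02 = (110.6 − 1.76)/6.02 = 18.080.

18.08 bits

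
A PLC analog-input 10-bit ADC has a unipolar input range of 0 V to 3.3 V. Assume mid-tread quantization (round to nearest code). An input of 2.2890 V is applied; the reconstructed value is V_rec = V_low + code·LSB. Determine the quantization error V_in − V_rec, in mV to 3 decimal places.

LSB = 3.3/2^10 = 3.223 mV.
Scaled input = 710.2836 LSBs, so code = 710.
V_rec = 0 + 710·0.00322266 = 2.2880859 V.
Difference: 0.000914063 V → 0.914 mV.

0.914 mV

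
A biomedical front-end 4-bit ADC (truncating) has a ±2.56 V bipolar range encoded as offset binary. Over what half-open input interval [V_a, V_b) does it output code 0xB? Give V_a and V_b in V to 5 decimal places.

[0.96000 V, 1.28000 V)

LSB = 5.12/2^4 = 320.000 mV.
Code 0xB = 11 decimal.
V_a = V_low + 11·LSB = 0.96 V; V_b = V_low + 12·LSB = 1.28 V.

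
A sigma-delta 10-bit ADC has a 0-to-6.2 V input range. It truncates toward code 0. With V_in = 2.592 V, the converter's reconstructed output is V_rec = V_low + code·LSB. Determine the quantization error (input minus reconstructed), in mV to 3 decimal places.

0.594 mV

LSB = 6.2/2^10 = 6.055 mV.
Scaled input = 428.0981 LSBs, so code = 428.
V_rec = 0 + 428·0.00605469 = 2.5914062 V.
Error = 2.592 − 2.5914062 = 0.00059375 V = 0.594 mV.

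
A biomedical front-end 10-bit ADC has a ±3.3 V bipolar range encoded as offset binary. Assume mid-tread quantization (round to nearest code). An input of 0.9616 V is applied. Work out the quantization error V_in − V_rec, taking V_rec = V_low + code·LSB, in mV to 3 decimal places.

1.248 mV

LSB = 6.6/2^10 = 6.445 mV.
Scaled input = 661.1937 LSBs, so code = 661.
V_rec = (−3.3) + 661·0.00644531 = 0.96035156 V.
V_in − V_rec = 0.00124844 V = 1.248 mV.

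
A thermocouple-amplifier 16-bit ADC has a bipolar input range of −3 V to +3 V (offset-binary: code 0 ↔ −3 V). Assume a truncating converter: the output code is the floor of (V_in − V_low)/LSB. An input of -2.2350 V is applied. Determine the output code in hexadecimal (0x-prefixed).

Full-scale span = 6 V; LSB = 6/2^16 = 91.55 µV.
Input sits at 8355.840 steps above V_low.
So the output code is 8355.
In hexadecimal (0x-prefixed): 0x20A3.

code 0x20A3 (decimal 8355)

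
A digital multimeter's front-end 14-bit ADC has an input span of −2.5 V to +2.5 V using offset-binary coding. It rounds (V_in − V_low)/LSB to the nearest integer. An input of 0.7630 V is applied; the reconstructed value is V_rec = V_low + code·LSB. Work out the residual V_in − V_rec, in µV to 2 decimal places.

Step size: 5 V ÷ 2^14 = 305.18 µV.
(V_in − V_low)/LSB = (0.7630 − (−2.5))/0.000305176 = 10692.1984 → code 10692 (round).
V_rec = (−2.5) + 10692·0.000305176 = 0.76293945 V.
Error = 0.7630 − 0.76293945 = 6.05469e-05 V = 60.55 µV.

60.55 µV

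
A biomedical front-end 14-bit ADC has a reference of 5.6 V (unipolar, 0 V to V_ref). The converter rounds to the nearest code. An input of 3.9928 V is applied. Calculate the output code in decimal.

With 16384 levels over 5.6 V, one step is 341.80 µV.
Input sits at 11681.792 steps above V_low.
Round → code 11682.

code 11682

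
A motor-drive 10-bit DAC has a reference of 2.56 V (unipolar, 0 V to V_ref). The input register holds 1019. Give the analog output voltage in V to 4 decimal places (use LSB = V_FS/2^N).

LSB = 2.56 V / 2^10 = 2.500 mV.
V_out = 0 + 1019 × 0.0025 V = 2.5475 V.

2.5475 V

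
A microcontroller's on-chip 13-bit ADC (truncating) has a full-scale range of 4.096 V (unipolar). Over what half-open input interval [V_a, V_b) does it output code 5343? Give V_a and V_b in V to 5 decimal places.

[2.67150 V, 2.67200 V)

LSB = 4.096/2^13 = 0.500 mV.
V_a = V_low + 5343·LSB = 2.6715 V; V_b = V_low + 5344·LSB = 2.672 V.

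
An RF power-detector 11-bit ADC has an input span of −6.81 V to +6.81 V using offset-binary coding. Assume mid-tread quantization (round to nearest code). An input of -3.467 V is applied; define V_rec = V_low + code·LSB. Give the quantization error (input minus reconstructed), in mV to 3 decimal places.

Step size: 13.62 V ÷ 2^11 = 6.650 mV.
Scaled input = 502.6772 LSBs, so code = 503.
Code 503 maps back to (−6.81) + 503×0.00665039 V = -3.4648535 V.
V_in − V_rec = -0.00214648 V = -2.146 mV.

-2.146 mV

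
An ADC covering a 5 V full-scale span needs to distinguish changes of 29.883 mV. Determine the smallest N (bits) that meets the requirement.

8 bits

Number of steps required ≥ 5 V / 29.883 mV = 167.32.
Need 2^N ≥ 167.32; 2^7 = 128, 2^8 = 256.
Minimum N = 8.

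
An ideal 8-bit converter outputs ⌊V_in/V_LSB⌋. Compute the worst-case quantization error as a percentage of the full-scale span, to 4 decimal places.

Truncating → worst-case error = 1 LSB = V_FS/2^8, so 100/256 = 0.390625 % of full scale.

0.3906 %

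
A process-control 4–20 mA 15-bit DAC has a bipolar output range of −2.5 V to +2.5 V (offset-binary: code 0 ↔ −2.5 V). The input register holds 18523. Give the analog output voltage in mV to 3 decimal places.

326.385 mV

LSB = 5 V / 2^15 = 152.59 µV.
V_out = (−2.5) + 18523 × 0.000152588 V = 0.326385 V.
= 326.385 mV.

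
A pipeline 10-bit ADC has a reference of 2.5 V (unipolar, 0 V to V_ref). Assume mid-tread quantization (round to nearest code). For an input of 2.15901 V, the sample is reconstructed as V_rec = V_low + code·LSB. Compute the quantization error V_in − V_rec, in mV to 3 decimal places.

0.807 mV

LSB = 2.5/2^10 = 2.441 mV.
(V_in − V_low)/LSB = (2.15901 − 0)/0.00244141 = 884.3305 → code 884 (round).
Reconstructed: 2.1582031 V.
Error = 2.15901 − 2.1582031 = 0.000806875 V = 0.807 mV.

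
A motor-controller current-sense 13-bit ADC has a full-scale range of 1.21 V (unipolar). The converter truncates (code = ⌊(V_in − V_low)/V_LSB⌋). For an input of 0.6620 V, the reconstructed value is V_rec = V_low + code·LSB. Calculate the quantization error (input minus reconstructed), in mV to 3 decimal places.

Step size: 1.21 V ÷ 2^13 = 147.71 µV.
Scaled input = 4481.9041 LSBs, so code = 4481.
V_rec = 0 + 4481·0.000147705 = 0.66186646 V.
Error = 0.6620 − 0.66186646 = 0.000133545 V = 0.134 mV.

0.134 mV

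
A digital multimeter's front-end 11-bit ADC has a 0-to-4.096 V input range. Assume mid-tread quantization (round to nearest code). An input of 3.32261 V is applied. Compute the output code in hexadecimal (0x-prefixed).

code 0x67D (decimal 1661)

With 2048 levels over 4.096 V, one step is 2.000 mV.
(V_in − V_low)/LSB = (3.32261 − 0) / 0.002 = 1661.305.
Round → code 1661.
In hexadecimal (0x-prefixed): 0x67D.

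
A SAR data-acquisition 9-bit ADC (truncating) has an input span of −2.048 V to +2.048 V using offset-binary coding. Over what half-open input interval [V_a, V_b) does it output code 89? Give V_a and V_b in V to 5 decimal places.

LSB = 4.096/2^9 = 8.000 mV.
V_a = V_low + 89·LSB = -1.336 V; V_b = V_low + 90·LSB = -1.328 V.

[-1.33600 V, -1.32800 V)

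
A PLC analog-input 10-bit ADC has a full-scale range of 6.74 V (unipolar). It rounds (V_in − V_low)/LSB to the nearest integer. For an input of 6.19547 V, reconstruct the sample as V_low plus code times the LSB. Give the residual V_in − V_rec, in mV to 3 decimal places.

LSB = 6.74/2^10 = 6.582 mV.
(6.19547 − 0)/0.00658203 = 941.2702; round gives code 941.
V_rec = 0 + 941·0.00658203 = 6.1936914 V.
Error = 6.19547 − 6.1936914 = 0.00177859 V = 1.779 mV.

1.779 mV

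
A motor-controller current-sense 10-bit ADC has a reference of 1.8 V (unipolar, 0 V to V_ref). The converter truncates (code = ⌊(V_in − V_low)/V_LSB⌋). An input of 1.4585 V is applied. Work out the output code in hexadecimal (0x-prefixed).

code 0x33D (decimal 829)

Full-scale span = 1.8 V; LSB = 1.8/2^10 = 1.758 mV.
(V_in − V_low)/LSB = (1.4585 − 0) / 0.00175781 = 829.724.
⌊·⌋(829.724) = 829.
In hexadecimal (0x-prefixed): 0x33D.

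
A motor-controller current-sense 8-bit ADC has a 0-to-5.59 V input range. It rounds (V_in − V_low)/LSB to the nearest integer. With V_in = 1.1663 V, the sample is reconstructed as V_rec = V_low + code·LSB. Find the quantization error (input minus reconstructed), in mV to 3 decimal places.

LSB = 5.59/2^8 = 21.836 mV.
(V_in − V_low)/LSB = (1.1663 − 0)/0.0218359 = 53.4119 → code 53 (round).
V_rec = 0 + 53·0.0218359 = 1.1573047 V.
V_in − V_rec = 0.00899531 V = 8.995 mV.

8.995 mV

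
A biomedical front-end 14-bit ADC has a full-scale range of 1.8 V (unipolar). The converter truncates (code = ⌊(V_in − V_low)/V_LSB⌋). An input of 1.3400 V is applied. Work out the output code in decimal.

code 12196

With 16384 levels over 1.8 V, one step is 109.86 µV.
Input sits at 12196.978 steps above V_low.
⌊·⌋(12196.978) = 12196.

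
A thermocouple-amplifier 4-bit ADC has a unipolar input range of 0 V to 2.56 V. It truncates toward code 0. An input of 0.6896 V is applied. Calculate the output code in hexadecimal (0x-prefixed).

LSB = 2.56 V / 16 = 160.000 mV.
Input sits at 4.310 steps above V_low.
So the output code is 4.
In hexadecimal (0x-prefixed): 0x4.

code 0x4 (decimal 4)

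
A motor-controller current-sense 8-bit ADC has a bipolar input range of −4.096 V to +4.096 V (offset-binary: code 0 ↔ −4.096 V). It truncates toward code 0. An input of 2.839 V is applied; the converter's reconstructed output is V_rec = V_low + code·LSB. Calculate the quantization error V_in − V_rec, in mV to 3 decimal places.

23.000 mV

LSB = 8.192/2^8 = 32.000 mV.
(2.839 − (−4.096))/0.032 = 216.7188; ⌊·⌋ gives code 216.
V_rec = (−4.096) + 216·0.032 = 2.816 V.
Difference: 0.023 V → 23.000 mV.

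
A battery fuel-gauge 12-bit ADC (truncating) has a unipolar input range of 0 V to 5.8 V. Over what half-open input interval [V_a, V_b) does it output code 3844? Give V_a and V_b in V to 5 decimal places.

LSB = 5.8/2^12 = 1.416 mV.
V_a = V_low + 3844·LSB = 5.44316 V; V_b = V_low + 3845·LSB = 5.44458 V.

[5.44316 V, 5.44458 V)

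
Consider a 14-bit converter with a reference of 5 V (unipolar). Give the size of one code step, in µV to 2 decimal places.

305.18 µV

Full-scale span = 5 V.
LSB = 5 / 2^14 = 5 / 16384 = 0.000305176 V = 305.18 µV.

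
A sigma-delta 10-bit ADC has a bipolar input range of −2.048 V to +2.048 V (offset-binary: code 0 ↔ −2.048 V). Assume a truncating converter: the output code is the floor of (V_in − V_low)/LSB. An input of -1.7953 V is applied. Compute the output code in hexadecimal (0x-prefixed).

code 0x3F (decimal 63)

With 1024 levels over 4.096 V, one step is 4.000 mV.
(V_in − V_low)/LSB = (-1.7953 − (−2.048)) / 0.004 = 63.175.
Floor → code 63.
In hexadecimal (0x-prefixed): 0x3F.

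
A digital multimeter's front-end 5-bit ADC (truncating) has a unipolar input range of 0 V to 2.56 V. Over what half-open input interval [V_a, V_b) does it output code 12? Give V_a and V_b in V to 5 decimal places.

[0.96000 V, 1.04000 V)

LSB = 2.56/2^5 = 80.000 mV.
V_a = V_low + 12·LSB = 0.96 V; V_b = V_low + 13·LSB = 1.04 V.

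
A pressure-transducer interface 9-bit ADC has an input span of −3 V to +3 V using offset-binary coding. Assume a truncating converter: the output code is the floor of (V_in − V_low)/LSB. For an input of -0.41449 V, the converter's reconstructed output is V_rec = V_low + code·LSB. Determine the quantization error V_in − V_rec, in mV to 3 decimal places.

7.385 mV

Step size: 6 V ÷ 2^9 = 11.719 mV.
(-0.41449 − (−3))/0.0117188 = 220.6302; ⌊·⌋ gives code 220.
Code 220 maps back to (−3) + 220×0.0117188 V = -0.421875 V.
Error = -0.41449 − (−0.421875) = 0.007385 V = 7.385 mV.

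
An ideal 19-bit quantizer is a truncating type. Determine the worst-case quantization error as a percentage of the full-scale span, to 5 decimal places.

Truncating → worst-case error = 1 LSB = V_FS/2^19, so 100/524288 = 0.000190735 % of full scale.

0.00019 %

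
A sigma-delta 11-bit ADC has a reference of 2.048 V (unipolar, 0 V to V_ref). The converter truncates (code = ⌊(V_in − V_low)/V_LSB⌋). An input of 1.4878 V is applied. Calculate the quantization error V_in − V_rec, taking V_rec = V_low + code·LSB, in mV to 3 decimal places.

0.800 mV

Step size: 2.048 V ÷ 2^11 = 1.000 mV.
(V_in − V_low)/LSB = (1.4878 − 0)/0.001 = 1487.8000 → code 1487 (floor).
V_rec = 0 + 1487·0.001 = 1.487 V.
Difference: 0.0008 V → 0.800 mV.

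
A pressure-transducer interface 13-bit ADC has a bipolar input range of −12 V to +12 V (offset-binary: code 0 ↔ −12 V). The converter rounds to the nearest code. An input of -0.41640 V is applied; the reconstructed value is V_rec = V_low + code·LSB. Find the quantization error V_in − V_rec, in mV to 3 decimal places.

One LSB is 24 V / 8192 = 2.930 mV.
Scaled input = 3953.8688 LSBs, so code = 3954.
V_rec = (−12) + 3954·0.00292969 = -0.41601562 V.
Difference: -0.000384375 V → -0.384 mV.

-0.384 mV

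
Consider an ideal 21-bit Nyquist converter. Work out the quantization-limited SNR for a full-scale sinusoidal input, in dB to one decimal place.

SNR ≈ 6.02·N + 1.76 dB = 6.02·21 + 1.76 = 128.18 dB.

128.2 dB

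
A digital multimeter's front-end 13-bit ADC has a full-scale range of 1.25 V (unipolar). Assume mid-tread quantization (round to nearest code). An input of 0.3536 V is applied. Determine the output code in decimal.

code 2317

With 8192 levels over 1.25 V, one step is 152.59 µV.
(V_in − V_low)/LSB = (0.3536 − 0) / 0.000152588 = 2317.353.
So the output code is 2317.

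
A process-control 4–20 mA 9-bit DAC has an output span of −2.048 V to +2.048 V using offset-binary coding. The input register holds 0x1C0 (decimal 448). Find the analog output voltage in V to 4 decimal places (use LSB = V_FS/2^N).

LSB = 4.096 V / 2^9 = 8.000 mV.
Code 0x1C0 = 448 decimal.
V_out = (−2.048) + 448 × 0.008 V = 1.536 V.

1.5360 V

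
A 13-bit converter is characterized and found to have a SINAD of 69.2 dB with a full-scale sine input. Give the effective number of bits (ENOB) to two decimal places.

ENOB = (SINAD − 1.76) / 6.02 = (69.2 − 1.76)/6.02 = 11.203.

11.20 bits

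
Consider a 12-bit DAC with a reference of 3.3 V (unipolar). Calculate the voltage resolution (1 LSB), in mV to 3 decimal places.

Full-scale span = 3.3 V.
LSB = 3.3 / 2^12 = 3.3 / 4096 = 0.000805664 V = 0.806 mV.

0.806 mV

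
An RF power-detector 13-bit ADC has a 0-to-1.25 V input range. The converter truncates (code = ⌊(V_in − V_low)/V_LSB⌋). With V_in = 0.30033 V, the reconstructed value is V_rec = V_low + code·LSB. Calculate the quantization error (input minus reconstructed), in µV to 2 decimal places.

One LSB is 1.25 V / 8192 = 152.59 µV.
Scaled input = 1968.2427 LSBs, so code = 1968.
Reconstructed: 0.30029297 V.
Error = 0.30033 − 0.30029297 = 3.70313e-05 V = 37.03 µV.

37.03 µV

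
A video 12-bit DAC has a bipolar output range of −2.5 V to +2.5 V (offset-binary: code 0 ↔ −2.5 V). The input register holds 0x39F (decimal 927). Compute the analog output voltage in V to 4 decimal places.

-1.3684 V

LSB = 5 V / 2^12 = 1.221 mV.
Code 0x39F = 927 decimal.
V_out = (−2.5) + 927 × 0.0012207 V = -1.36841 V.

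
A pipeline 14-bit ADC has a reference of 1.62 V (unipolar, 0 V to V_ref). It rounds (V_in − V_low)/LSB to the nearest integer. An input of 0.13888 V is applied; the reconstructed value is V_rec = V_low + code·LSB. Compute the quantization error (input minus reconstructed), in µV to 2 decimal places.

Step size: 1.62 V ÷ 2^14 = 98.88 µV.
Scaled input = 1404.5740 LSBs, so code = 1405.
Code 1405 maps back to 0 + 1405×9.8877e-05 V = 0.13892212 V.
Error = 0.13888 − 0.13892212 = -4.21191e-05 V = -42.12 µV.

-42.12 µV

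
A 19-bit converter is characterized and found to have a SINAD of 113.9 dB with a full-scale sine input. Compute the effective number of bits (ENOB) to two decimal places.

18.63 bits

ENOB = (SINAD − 1.76) / 6.02 = (113.9 − 1.76)/6.02 = 18.628.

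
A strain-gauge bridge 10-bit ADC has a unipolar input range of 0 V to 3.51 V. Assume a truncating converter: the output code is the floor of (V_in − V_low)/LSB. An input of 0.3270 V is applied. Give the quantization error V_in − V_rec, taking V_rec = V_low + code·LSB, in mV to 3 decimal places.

1.365 mV

Step size: 3.51 V ÷ 2^10 = 3.428 mV.
(0.3270 − 0)/0.00342773 = 95.3983; ⌊·⌋ gives code 95.
Reconstructed: 0.32563477 V.
Error = 0.3270 − 0.32563477 = 0.00136523 V = 1.365 mV.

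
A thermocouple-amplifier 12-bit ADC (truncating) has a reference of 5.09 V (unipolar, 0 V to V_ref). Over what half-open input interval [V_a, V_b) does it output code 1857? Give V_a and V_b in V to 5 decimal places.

LSB = 5.09/2^12 = 1.243 mV.
V_a = V_low + 1857·LSB = 2.30765 V; V_b = V_low + 1858·LSB = 2.30889 V.

[2.30765 V, 2.30889 V)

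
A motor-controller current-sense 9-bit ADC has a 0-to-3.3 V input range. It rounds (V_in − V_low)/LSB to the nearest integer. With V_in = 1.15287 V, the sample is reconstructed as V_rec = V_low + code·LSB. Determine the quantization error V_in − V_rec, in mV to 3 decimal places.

LSB = 3.3/2^9 = 6.445 mV.
(V_in − V_low)/LSB = (1.15287 − 0)/0.00644531 = 178.8695 → code 179 (round).
Code 179 maps back to 0 + 179×0.00644531 V = 1.1537109 V.
V_in − V_rec = -0.000840937 V = -0.841 mV.

-0.841 mV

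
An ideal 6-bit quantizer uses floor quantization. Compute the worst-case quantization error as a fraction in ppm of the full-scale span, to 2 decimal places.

15625.00 ppm

Truncating → worst-case error = 1 LSB = V_FS/2^6, so 1e+06/64 = 15625 ppm of full scale.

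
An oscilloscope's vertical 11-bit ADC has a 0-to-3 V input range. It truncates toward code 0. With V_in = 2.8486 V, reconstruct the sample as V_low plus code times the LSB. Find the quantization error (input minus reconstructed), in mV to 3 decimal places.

0.944 mV

Step size: 3 V ÷ 2^11 = 1.465 mV.
Scaled input = 1944.6443 LSBs, so code = 1944.
Reconstructed: 2.8476562 V.
Error = 2.8486 − 2.8476562 = 0.00094375 V = 0.944 mV.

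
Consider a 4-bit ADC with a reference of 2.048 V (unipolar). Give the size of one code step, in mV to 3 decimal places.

128.000 mV

Full-scale span = 2.048 V.
LSB = 2.048 / 2^4 = 2.048 / 16 = 0.128 V = 128.000 mV.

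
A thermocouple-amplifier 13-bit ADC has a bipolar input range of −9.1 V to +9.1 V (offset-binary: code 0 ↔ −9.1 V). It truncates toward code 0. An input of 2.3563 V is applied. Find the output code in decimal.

LSB = 18.2 V / 8192 = 2.222 mV.
(2.3563 − (−9.1)) / 0.00222168 = 5156.594 LSBs.
So the output code is 5156.

code 5156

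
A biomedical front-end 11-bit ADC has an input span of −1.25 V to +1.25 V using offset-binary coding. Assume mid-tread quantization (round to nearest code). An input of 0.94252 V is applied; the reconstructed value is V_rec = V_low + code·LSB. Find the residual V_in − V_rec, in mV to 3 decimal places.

0.137 mV

One LSB is 2.5 V / 2048 = 1.221 mV.
(V_in − V_low)/LSB = (0.94252 − (−1.25))/0.0012207 = 1796.1124 → code 1796 (round).
V_rec = (−1.25) + 1796·0.0012207 = 0.94238281 V.
Difference: 0.000137187 V → 0.137 mV.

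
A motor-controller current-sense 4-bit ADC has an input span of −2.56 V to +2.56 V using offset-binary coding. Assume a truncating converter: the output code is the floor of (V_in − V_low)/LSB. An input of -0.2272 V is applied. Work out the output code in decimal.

LSB = 5.12 V / 16 = 320.000 mV.
(-0.2272 − (−2.56)) / 0.32 = 7.290 LSBs.
So the output code is 7.

code 7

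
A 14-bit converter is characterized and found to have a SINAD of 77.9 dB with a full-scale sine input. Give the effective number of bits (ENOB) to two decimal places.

12.65 bits

ENOB = (SINAD − 1.76) / 6.02 = (77.9 − 1.76)/6.02 = 12.648.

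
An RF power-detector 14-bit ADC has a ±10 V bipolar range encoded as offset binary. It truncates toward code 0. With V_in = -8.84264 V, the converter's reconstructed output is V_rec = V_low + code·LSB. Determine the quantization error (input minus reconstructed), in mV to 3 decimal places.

One LSB is 20 V / 16384 = 1.221 mV.
Scaled input = 948.1093 LSBs, so code = 948.
V_rec = (−10) + 948·0.0012207 = -8.8427734 V.
Error = -8.84264 − (−8.8427734) = 0.000133438 V = 0.133 mV.

0.133 mV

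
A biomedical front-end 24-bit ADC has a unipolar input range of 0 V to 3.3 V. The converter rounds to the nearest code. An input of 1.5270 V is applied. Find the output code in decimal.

code 7763275

Full-scale span = 3.3 V; LSB = 3.3/2^24 = 0.20 µV.
(V_in − V_low)/LSB = (1.5270 − 0) / 1.96695e-07 = 7763275.404.
round(7763275.404) = 7763275.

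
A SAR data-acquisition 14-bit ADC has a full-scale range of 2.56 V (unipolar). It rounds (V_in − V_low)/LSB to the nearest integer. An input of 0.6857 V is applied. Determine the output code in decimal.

code 4388

Full-scale span = 2.56 V; LSB = 2.56/2^14 = 156.25 µV.
Input sits at 4388.480 steps above V_low.
round(4388.480) = 4388.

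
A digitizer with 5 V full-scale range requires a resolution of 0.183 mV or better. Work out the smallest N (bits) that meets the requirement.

Number of steps required ≥ 5 V / 0.183 mV = 27322.40.
Need 2^N ≥ 27322.40; 2^14 = 16384, 2^15 = 32768.
Minimum N = 15.

15 bits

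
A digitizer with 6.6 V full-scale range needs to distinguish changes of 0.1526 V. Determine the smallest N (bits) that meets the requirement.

Number of steps required ≥ 6.6 V / 0.1526 V = 43.25.
Need 2^N ≥ 43.25; 2^5 = 32, 2^6 = 64.
Minimum N = 6.

6 bits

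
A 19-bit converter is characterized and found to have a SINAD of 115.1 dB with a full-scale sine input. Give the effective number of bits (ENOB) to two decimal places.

ENOB = (SINAD − 1.76) / 6.02 = (115.1 − 1.76)/6.02 = 18.827.

18.83 bits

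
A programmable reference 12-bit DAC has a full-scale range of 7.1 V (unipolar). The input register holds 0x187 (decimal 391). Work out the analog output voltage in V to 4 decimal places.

LSB = 7.1 V / 2^12 = 1.733 mV.
Code 0x187 = 391 decimal.
V_out = 0 + 391 × 0.0017334 V = 0.677759 V.

0.6778 V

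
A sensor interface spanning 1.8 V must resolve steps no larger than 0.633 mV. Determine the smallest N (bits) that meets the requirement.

12 bits

Number of steps required ≥ 1.8 V / 0.633 mV = 2843.60.
Need 2^N ≥ 2843.60; 2^11 = 2048, 2^12 = 4096.
Minimum N = 12.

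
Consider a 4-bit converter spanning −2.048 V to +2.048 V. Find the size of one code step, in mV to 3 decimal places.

Full-scale span = 4.096 V.
LSB = 4.096 / 2^4 = 4.096 / 16 = 0.256 V = 256.000 mV.

256.000 mV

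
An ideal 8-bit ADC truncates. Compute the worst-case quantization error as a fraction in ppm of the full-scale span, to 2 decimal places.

3906.25 ppm

Truncating → worst-case error = 1 LSB = V_FS/2^8, so 1e+06/256 = 3906.25 ppm of full scale.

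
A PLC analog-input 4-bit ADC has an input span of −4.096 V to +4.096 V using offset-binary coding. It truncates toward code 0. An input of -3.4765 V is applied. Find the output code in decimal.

With 16 levels over 8.192 V, one step is 0.5120 V.
(-3.4765 − (−4.096)) / 0.512 = 1.210 LSBs.
So the output code is 1.

code 1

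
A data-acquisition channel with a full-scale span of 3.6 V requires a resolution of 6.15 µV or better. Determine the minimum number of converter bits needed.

20 bits

Number of steps required ≥ 3.6 V / 6.15 µV = 585365.85.
Need 2^N ≥ 585365.85; 2^19 = 524288, 2^20 = 1048576.
Minimum N = 20.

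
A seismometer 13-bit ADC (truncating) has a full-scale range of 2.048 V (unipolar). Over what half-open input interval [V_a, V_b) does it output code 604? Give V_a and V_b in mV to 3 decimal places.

LSB = 2.048/2^13 = 250.00 µV.
V_a = V_low + 604·LSB = 0.151 V; V_b = V_low + 605·LSB = 0.15125 V.

[151.000 mV, 151.250 mV)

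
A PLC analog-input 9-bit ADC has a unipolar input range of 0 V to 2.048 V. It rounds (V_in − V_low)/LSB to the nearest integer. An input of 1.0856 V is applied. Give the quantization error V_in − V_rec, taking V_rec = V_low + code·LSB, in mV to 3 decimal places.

1.600 mV

Step size: 2.048 V ÷ 2^9 = 4.000 mV.
(V_in − V_low)/LSB = (1.0856 − 0)/0.004 = 271.4000 → code 271 (round).
V_rec = 0 + 271·0.004 = 1.084 V.
Difference: 0.0016 V → 1.600 mV.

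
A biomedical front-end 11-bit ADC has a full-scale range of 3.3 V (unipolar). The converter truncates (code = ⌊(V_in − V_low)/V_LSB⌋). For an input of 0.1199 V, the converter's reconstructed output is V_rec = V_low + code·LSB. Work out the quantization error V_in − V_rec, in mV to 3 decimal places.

One LSB is 3.3 V / 2048 = 1.611 mV.
(0.1199 − 0)/0.00161133 = 74.4107; ⌊·⌋ gives code 74.
Reconstructed: 0.11923828 V.
Difference: 0.000661719 V → 0.662 mV.

0.662 mV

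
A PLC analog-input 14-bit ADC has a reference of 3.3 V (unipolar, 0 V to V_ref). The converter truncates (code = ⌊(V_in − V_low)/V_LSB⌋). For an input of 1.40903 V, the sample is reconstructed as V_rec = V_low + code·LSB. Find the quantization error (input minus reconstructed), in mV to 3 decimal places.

0.125 mV

LSB = 3.3/2^14 = 201.42 µV.
Scaled input = 6995.6205 LSBs, so code = 6995.
V_rec = 0 + 6995·0.000201416 = 1.408905 V.
Error = 1.40903 − 1.408905 = 0.000124971 V = 0.125 mV.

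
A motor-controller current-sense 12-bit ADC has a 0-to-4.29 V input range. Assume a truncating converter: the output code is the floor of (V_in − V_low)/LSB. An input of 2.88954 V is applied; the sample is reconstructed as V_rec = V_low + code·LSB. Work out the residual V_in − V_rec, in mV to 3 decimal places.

0.912 mV

Step size: 4.29 V ÷ 2^12 = 1.047 mV.
(2.88954 − 0)/0.00104736 = 2758.8708; ⌊·⌋ gives code 2758.
V_rec = 0 + 2758·0.00104736 = 2.8886279 V.
Difference: 0.00091207 V → 0.912 mV.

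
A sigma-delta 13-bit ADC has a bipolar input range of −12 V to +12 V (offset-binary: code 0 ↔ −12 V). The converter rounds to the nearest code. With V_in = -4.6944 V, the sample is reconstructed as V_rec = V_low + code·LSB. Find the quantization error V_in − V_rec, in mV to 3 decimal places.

-1.041 mV

LSB = 24/2^13 = 2.930 mV.
Scaled input = 2493.6448 LSBs, so code = 2494.
V_rec = (−12) + 2494·0.00292969 = -4.6933594 V.
Error = -4.6944 − (−4.6933594) = -0.00104063 V = -1.041 mV.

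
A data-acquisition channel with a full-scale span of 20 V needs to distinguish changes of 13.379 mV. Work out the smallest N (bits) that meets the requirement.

Number of steps required ≥ 20 V / 13.379 mV = 1494.88.
Need 2^N ≥ 1494.88; 2^10 = 1024, 2^11 = 2048.
Minimum N = 11.

11 bits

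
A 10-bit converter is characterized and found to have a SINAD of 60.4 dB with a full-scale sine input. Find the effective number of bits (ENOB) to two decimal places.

9.74 bits

ENOB = (SINAD − 1.76) / 6.02 = (60.4 − 1.76)/6.02 = 9.741.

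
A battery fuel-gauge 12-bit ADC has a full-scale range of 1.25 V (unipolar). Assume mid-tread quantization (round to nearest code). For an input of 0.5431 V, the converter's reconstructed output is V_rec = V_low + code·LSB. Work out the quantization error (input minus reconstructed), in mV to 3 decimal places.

-0.113 mV

Step size: 1.25 V ÷ 2^12 = 305.18 µV.
Scaled input = 1779.6301 LSBs, so code = 1780.
V_rec = 0 + 1780·0.000305176 = 0.54321289 V.
Difference: -0.000112891 V → -0.113 mV.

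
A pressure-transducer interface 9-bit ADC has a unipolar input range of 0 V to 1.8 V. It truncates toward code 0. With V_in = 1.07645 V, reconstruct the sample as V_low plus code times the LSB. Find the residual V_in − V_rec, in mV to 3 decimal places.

0.669 mV

One LSB is 1.8 V / 512 = 3.516 mV.
(V_in − V_low)/LSB = (1.07645 − 0)/0.00351563 = 306.1902 → code 306 (floor).
Code 306 maps back to 0 + 306×0.00351563 V = 1.0757812 V.
V_in − V_rec = 0.00066875 V = 0.669 mV.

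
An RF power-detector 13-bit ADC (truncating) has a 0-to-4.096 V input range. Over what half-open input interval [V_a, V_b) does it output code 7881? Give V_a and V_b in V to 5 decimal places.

[3.94050 V, 3.94100 V)

LSB = 4.096/2^13 = 0.500 mV.
V_a = V_low + 7881·LSB = 3.9405 V; V_b = V_low + 7882·LSB = 3.941 V.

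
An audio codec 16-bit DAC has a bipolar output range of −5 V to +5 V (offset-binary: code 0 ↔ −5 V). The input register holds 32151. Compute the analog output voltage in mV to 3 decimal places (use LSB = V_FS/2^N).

-94.147 mV

LSB = 10 V / 2^16 = 152.59 µV.
V_out = (−5) + 32151 × 0.000152588 V = -0.0941467 V.
= -94.147 mV.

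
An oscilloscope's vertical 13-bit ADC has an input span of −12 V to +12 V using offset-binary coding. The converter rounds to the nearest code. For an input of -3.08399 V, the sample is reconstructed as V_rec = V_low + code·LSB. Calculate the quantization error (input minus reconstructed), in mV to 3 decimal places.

LSB = 24/2^13 = 2.930 mV.
(V_in − V_low)/LSB = (-3.08399 − (−12))/0.00292969 = 3043.3314 → code 3043 (round).
Code 3043 maps back to (−12) + 3043×0.00292969 V = -3.0849609 V.
Difference: 0.000970938 V → 0.971 mV.

0.971 mV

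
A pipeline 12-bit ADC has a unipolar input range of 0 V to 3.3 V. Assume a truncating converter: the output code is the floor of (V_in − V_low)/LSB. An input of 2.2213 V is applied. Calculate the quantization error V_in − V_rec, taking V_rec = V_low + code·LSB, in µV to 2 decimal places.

One LSB is 3.3 V / 4096 = 0.806 mV.
(2.2213 − 0)/0.000805664 = 2757.1045; ⌊·⌋ gives code 2757.
V_rec = 0 + 2757·0.000805664 = 2.2212158 V.
Error = 2.2213 − 2.2212158 = 8.41797e-05 V = 84.18 µV.

84.18 µV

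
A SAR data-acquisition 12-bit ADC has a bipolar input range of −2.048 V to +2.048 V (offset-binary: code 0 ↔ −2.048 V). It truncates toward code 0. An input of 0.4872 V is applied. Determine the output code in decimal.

Full-scale span = 4.096 V; LSB = 4.096/2^12 = 1.000 mV.
Input sits at 2535.200 steps above V_low.
⌊·⌋(2535.200) = 2535.

code 2535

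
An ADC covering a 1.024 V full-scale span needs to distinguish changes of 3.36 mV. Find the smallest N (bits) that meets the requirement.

Number of steps required ≥ 1.024 V / 3.36 mV = 304.76.
Need 2^N ≥ 304.76; 2^8 = 256, 2^9 = 512.
Minimum N = 9.

9 bits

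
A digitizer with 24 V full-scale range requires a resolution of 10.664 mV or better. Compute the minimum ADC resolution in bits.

12 bits

Number of steps required ≥ 24 V / 10.664 mV = 2250.56.
Need 2^N ≥ 2250.56; 2^11 = 2048, 2^12 = 4096.
Minimum N = 12.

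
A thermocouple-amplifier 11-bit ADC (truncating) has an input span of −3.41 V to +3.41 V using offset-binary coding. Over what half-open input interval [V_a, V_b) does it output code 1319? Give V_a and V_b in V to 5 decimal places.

[0.98237 V, 0.98570 V)

LSB = 6.82/2^11 = 3.330 mV.
V_a = V_low + 1319·LSB = 0.982373 V; V_b = V_low + 1320·LSB = 0.985703 V.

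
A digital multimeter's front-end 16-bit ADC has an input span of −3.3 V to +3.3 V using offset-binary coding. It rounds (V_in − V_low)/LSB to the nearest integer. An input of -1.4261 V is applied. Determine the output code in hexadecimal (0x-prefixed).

Full-scale span = 6.6 V; LSB = 6.6/2^16 = 100.71 µV.
Input sits at 18607.259 steps above V_low.
So the output code is 18607.
In hexadecimal (0x-prefixed): 0x48AF.

code 0x48AF (decimal 18607)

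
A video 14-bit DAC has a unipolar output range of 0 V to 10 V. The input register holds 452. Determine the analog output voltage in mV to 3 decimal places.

LSB = 10 V / 2^14 = 0.610 mV.
V_out = 0 + 452 × 0.000610352 V = 0.275879 V.
= 275.879 mV.

275.879 mV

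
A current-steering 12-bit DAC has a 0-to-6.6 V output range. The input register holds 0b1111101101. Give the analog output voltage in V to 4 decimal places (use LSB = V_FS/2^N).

1.6194 V

LSB = 6.6 V / 2^12 = 1.611 mV.
Code 0b1111101101 = 1005 decimal.
V_out = 0 + 1005 × 0.00161133 V = 1.61938 V.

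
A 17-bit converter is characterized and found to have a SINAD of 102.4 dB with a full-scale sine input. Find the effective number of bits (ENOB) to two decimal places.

16.72 bits

ENOB = (SINAD − 1.76) / 6.02 = (102.4 − 1.76)/6.02 = 16.718.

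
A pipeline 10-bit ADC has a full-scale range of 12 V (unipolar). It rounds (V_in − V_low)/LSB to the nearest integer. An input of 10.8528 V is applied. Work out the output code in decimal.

LSB = 12 V / 1024 = 11.719 mV.
Input sits at 926.106 steps above V_low.
Round → code 926.

code 926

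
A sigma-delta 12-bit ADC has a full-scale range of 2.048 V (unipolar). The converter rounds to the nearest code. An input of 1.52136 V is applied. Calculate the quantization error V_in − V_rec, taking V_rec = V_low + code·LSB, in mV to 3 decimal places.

-0.140 mV

Step size: 2.048 V ÷ 2^12 = 0.500 mV.
Scaled input = 3042.7200 LSBs, so code = 3043.
Reconstructed: 1.5215 V.
Error = 1.52136 − 1.5215 = -0.00014 V = -0.140 mV.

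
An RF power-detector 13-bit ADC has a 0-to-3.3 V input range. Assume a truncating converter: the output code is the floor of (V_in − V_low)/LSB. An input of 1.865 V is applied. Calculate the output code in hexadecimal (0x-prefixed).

LSB = 3.3 V / 8192 = 402.83 µV.
Input sits at 4629.721 steps above V_low.
Floor → code 4629.
In hexadecimal (0x-prefixed): 0x1215.

code 0x1215 (decimal 4629)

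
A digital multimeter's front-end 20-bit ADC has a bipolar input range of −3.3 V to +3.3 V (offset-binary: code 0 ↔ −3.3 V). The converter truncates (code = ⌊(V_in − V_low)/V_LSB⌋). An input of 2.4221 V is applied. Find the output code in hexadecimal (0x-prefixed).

LSB = 6.6 V / 1048576 = 6.29 µV.
(V_in − V_low)/LSB = (2.4221 − (−3.3)) / 6.29425e-06 = 909099.504.
⌊·⌋(909099.504) = 909099.
In hexadecimal (0x-prefixed): 0xDDF2B.

code 0xDDF2B (decimal 909099)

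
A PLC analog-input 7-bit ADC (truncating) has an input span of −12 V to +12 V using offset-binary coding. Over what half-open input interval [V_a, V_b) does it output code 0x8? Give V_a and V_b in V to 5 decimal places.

[-10.50000 V, -10.31250 V)

LSB = 24/2^7 = 187.500 mV.
Code 0x8 = 8 decimal.
V_a = V_low + 8·LSB = -10.5 V; V_b = V_low + 9·LSB = -10.3125 V.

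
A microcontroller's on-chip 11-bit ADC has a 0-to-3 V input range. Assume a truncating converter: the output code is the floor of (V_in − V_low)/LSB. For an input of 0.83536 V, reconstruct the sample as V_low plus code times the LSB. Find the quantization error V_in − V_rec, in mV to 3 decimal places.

0.399 mV

Step size: 3 V ÷ 2^11 = 1.465 mV.
(0.83536 − 0)/0.00146484 = 570.2724; ⌊·⌋ gives code 570.
Reconstructed: 0.83496094 V.
V_in − V_rec = 0.000399063 V = 0.399 mV.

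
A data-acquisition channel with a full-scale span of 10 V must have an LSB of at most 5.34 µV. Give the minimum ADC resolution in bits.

Number of steps required ≥ 10 V / 5.34 µV = 1872659.18.
Need 2^N ≥ 1872659.18; 2^20 = 1048576, 2^21 = 2097152.
Minimum N = 21.

21 bits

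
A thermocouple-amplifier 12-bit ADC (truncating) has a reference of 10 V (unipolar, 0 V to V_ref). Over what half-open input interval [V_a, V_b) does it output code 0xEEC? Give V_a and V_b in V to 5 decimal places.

[9.32617 V, 9.32861 V)

LSB = 10/2^12 = 2.441 mV.
Code 0xEEC = 3820 decimal.
V_a = V_low + 3820·LSB = 9.32617 V; V_b = V_low + 3821·LSB = 9.32861 V.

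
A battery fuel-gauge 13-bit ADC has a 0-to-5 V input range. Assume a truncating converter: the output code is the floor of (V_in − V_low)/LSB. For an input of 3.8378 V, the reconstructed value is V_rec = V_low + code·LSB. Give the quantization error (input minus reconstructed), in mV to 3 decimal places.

0.520 mV

LSB = 5/2^13 = 0.610 mV.
Scaled input = 6287.8515 LSBs, so code = 6287.
Code 6287 maps back to 0 + 6287×0.000610352 V = 3.8372803 V.
V_in − V_rec = 0.000519727 V = 0.520 mV.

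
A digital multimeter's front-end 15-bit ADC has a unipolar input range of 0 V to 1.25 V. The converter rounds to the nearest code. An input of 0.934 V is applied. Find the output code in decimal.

code 24484

With 32768 levels over 1.25 V, one step is 38.15 µV.
Input sits at 24484.250 steps above V_low.
Round → code 24484.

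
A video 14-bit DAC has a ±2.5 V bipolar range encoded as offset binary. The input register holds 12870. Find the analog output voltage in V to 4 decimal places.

1.4276 V

LSB = 5 V / 2^14 = 305.18 µV.
V_out = (−2.5) + 12870 × 0.000305176 V = 1.42761 V.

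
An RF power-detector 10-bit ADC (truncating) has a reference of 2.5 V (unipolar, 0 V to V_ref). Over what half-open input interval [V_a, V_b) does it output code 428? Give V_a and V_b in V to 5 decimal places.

LSB = 2.5/2^10 = 2.441 mV.
V_a = V_low + 428·LSB = 1.04492 V; V_b = V_low + 429·LSB = 1.04736 V.

[1.04492 V, 1.04736 V)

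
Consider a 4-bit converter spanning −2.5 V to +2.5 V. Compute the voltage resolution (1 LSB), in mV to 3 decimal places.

312.500 mV

Full-scale span = 5 V.
LSB = 5 / 2^4 = 5 / 16 = 0.3125 V = 312.500 mV.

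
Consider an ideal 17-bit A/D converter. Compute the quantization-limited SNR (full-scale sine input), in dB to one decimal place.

SNR ≈ 6.02·N + 1.76 dB = 6.02·17 + 1.76 = 104.10 dB.

104.1 dB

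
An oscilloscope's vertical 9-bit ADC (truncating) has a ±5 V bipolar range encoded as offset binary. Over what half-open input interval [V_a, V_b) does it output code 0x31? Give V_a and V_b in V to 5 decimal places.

[-4.04297 V, -4.02344 V)

LSB = 10/2^9 = 19.531 mV.
Code 0x31 = 49 decimal.
V_a = V_low + 49·LSB = -4.04297 V; V_b = V_low + 50·LSB = -4.02344 V.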